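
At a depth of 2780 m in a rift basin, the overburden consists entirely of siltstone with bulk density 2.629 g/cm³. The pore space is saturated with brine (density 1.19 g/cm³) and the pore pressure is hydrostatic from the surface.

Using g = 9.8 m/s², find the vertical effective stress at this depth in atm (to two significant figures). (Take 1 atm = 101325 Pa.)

Overburden (lithostatic) stress σ_v:
siltstone: 2629 kg/m³ × 9.8 m/s² × 2780 m = 7.162×10^7 Pa = 71.62 MPa
Pore pressure P_p = 1190 kg/m³ × 9.8 m/s² × 2780 m = 3.242×10^7 Pa = 32.42 MPa
Effective stress σ' = σ_v − P_p = 71.62 − 32.42 = 39.204 MPa = 386.91 atm

390 atm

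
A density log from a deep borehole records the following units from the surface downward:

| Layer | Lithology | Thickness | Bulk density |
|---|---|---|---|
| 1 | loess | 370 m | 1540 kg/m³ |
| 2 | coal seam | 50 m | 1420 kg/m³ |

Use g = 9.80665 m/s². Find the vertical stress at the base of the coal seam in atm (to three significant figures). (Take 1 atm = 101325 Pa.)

62.0 atm

loess: 1540 kg/m³ × 9.80665 m/s² × 370 m = 5.588×10^6 Pa = 55.15 atm
coal seam: 1420 kg/m³ × 9.80665 m/s² × 50 m = 6.963×10^5 Pa = 6.872 atm
Total = 55.15 + 6.872 = 62.019 atm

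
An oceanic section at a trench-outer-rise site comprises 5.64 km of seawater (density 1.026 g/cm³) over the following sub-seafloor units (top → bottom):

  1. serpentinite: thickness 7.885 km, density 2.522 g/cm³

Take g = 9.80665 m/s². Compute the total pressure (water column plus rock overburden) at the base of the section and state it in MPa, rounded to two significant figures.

250 MPa

seawater: 1026 kg/m³ × 9.80665 m/s² × 5640 m = 5.675×10^7 Pa = 56.75 MPa
serpentinite: 2522 kg/m³ × 9.80665 m/s² × 7885 m = 1.950×10^8 Pa = 195.0 MPa
Total = 56.75 + 195.0 = 251.76 MPa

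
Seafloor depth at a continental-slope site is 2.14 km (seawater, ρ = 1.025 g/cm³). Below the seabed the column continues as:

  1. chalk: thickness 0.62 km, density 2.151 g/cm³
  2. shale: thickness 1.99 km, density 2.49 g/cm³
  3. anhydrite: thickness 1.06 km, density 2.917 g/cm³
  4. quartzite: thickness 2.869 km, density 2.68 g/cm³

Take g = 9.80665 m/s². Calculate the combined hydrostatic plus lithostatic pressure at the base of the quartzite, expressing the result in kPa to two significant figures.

seawater: 1025 kg/m³ × 9.80665 m/s² × 2140 m = 2.151×10^7 Pa = 21511 kPa
chalk: 2151 kg/m³ × 9.80665 m/s² × 620 m = 1.308×10^7 Pa = 13078 kPa
shale: 2490 kg/m³ × 9.80665 m/s² × 1990 m = 4.859×10^7 Pa = 48593 kPa
anhydrite: 2917 kg/m³ × 9.80665 m/s² × 1060 m = 3.032×10^7 Pa = 30322 kPa
quartzite: 2680 kg/m³ × 9.80665 m/s² × 2869 m = 7.540×10^7 Pa = 75403 kPa
Total = 21511 + 13078 + 48593 + 30322 + 75403 = 1.8891×10^5 kPa

190000 kPa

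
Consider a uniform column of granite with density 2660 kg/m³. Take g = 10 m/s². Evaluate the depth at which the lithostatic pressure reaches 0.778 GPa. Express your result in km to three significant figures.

h = P/(ρg) = 0.778 GPa / (2660 kg/m³ × 10 m/s²) = 7.780×10^8 Pa / 26600 Pa/m = 29248 m
= 29.248 km

29.2 km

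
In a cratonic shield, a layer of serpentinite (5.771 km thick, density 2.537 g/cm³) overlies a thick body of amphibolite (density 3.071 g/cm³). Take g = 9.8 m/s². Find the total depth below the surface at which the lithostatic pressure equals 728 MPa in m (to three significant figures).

Pressure at base of upper layers: 2537×9.8×5771 = 1.435×10^8 Pa = 143.5 MPa
Remaining pressure to be supplied by amphibolite: 7.280×10^8 − 1.435×10^8 = 5.845×10^8 Pa
Additional depth in amphibolite = 5.845×10^8 Pa / (3071 kg/m³ × 9.8 m/s²) = 19422 m
Total depth = 5771 m + 19422 m = 25193 m

25200 m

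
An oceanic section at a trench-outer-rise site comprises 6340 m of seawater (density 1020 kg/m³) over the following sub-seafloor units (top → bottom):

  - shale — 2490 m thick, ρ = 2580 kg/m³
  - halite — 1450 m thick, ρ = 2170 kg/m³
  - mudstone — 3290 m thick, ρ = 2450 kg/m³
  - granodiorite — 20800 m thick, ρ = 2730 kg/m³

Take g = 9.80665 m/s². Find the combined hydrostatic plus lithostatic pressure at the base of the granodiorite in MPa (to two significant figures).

790 MPa

seawater: 1020 kg/m³ × 9.80665 m/s² × 6340 m = 6.342×10^7 Pa = 63.42 MPa
shale: 2580 kg/m³ × 9.80665 m/s² × 2490 m = 6.300×10^7 Pa = 63.00 MPa
halite: 2170 kg/m³ × 9.80665 m/s² × 1450 m = 3.086×10^7 Pa = 30.86 MPa
mudstone: 2450 kg/m³ × 9.80665 m/s² × 3290 m = 7.905×10^7 Pa = 79.05 MPa
granodiorite: 2730 kg/m³ × 9.80665 m/s² × 20800 m = 5.569×10^8 Pa = 556.9 MPa
Total = 63.42 + 63.00 + 30.86 + 79.05 + 556.9 = 793.18 MPa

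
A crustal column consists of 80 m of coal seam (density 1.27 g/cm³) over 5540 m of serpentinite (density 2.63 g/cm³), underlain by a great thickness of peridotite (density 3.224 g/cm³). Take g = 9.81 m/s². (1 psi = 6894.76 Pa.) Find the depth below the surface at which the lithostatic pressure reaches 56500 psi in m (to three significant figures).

Pressure at base of upper layers: 1270×9.81×80 + 2630×9.81×5540 = 1.439×10^8 Pa = 20875 psi
Remaining pressure to be supplied by peridotite: 3.896×10^8 − 1.439×10^8 = 2.456×10^8 Pa
Additional depth in peridotite = 2.456×10^8 Pa / (3224 kg/m³ × 9.81 m/s²) = 7766.1 m
Total depth = 5620 m + 7766.1 m = 13386 m

13400 m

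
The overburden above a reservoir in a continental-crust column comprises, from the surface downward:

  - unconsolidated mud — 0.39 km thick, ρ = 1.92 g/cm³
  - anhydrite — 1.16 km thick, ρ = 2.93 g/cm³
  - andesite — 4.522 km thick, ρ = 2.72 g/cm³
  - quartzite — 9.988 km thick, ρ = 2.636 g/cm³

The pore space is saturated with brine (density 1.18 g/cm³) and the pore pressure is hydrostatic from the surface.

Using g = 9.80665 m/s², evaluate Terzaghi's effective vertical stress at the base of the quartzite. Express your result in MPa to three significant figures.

Overburden (lithostatic) stress σ_v:
unconsolidated mud: 1920 kg/m³ × 9.80665 m/s² × 390 m = 7.343×10^6 Pa = 7.343 MPa
anhydrite: 2930 kg/m³ × 9.80665 m/s² × 1160 m = 3.333×10^7 Pa = 33.33 MPa
andesite: 2720 kg/m³ × 9.80665 m/s² × 4522 m = 1.206×10^8 Pa = 120.6 MPa
quartzite: 2636 kg/m³ × 9.80665 m/s² × 9988 m = 2.582×10^8 Pa = 258.2 MPa
Total = 7.343 + 33.33 + 120.6 + 258.2 = 419.49 MPa
Pore pressure P_p = 1180 kg/m³ × 9.80665 m/s² × 16060 m = 1.858×10^8 Pa = 185.8 MPa
Effective stress σ' = σ_v − P_p = 419.5 − 185.8 = 233.64 MPa

234 MPa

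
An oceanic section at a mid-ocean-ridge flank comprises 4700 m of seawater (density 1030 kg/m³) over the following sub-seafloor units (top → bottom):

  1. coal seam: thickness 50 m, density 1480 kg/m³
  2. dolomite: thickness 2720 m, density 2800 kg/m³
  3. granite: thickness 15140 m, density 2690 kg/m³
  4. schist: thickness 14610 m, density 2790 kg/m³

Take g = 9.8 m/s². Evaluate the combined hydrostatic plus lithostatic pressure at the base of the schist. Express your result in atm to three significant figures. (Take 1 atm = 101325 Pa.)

9090 atm

seawater: 1030 kg/m³ × 9.8 m/s² × 4700 m = 4.744×10^7 Pa = 468.2 atm
coal seam: 1480 kg/m³ × 9.8 m/s² × 50 m = 7.252×10^5 Pa = 7.157 atm
dolomite: 2800 kg/m³ × 9.8 m/s² × 2720 m = 7.464×10^7 Pa = 736.6 atm
granite: 2690 kg/m³ × 9.8 m/s² × 15140 m = 3.991×10^8 Pa = 3939 atm
schist: 2790 kg/m³ × 9.8 m/s² × 14610 m = 3.995×10^8 Pa = 3942 atm
Total = 468.2 + 7.157 + 736.6 + 3939 + 3942 = 9093.4 atm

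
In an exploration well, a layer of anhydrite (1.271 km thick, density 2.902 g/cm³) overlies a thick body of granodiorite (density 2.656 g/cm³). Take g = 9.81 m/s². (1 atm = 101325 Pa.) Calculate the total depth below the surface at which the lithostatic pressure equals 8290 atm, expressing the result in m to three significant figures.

Pressure at base of upper layers: 2902×9.81×1271 = 3.618×10^7 Pa = 357.1 atm
Remaining pressure to be supplied by granodiorite: 8.400×10^8 − 3.618×10^7 = 8.038×10^8 Pa
Additional depth in granodiorite = 8.038×10^8 Pa / (2656 kg/m³ × 9.81 m/s²) = 30850 m
Total depth = 1271 m + 30850 m = 32121 m

32100 m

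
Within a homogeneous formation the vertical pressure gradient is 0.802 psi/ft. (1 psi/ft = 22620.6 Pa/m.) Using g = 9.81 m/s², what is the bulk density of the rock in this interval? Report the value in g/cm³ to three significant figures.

1.85 g/cm³

ρ = (dP/dz)/g = 0.802 psi/ft / 9.81 m/s² = 18142 Pa/m / 9.81 m/s² = 1849.3 kg/m³
= 1.849 g/cm³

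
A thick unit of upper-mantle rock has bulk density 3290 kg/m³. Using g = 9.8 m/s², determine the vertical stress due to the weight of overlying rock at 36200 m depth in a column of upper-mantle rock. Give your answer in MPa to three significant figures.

upper-mantle rock: 3290 kg/m³ × 9.8 m/s² × 36200 m = 1.167×10^9 Pa = 1167 MPa

1170 MPa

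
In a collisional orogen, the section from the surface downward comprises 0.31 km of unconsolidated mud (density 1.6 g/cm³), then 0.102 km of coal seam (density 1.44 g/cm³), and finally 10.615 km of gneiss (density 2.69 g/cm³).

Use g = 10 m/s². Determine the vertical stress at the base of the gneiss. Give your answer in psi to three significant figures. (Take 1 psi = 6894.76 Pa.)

unconsolidated mud: 1600 kg/m³ × 10 m/s² × 310 m = 4.960×10^6 Pa = 719.4 psi
coal seam: 1440 kg/m³ × 10 m/s² × 102 m = 1.469×10^6 Pa = 213.0 psi
gneiss: 2690 kg/m³ × 10 m/s² × 10615 m = 2.855×10^8 Pa = 41415 psi
Total = 719.4 + 213.0 + 41415 = 42347 psi

42300 psi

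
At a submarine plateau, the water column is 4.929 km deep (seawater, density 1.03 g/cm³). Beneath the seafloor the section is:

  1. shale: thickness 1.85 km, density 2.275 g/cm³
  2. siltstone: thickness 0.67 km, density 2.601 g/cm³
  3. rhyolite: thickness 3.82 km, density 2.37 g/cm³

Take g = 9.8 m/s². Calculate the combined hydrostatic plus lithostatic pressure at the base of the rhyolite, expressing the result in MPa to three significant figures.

197 MPa

seawater: 1030 kg/m³ × 9.8 m/s² × 4929 m = 4.975×10^7 Pa = 49.75 MPa
shale: 2275 kg/m³ × 9.8 m/s² × 1850 m = 4.125×10^7 Pa = 41.25 MPa
siltstone: 2601 kg/m³ × 9.8 m/s² × 670 m = 1.708×10^7 Pa = 17.08 MPa
rhyolite: 2370 kg/m³ × 9.8 m/s² × 3820 m = 8.872×10^7 Pa = 88.72 MPa
Total = 49.75 + 41.25 + 17.08 + 88.72 = 196.80 MPa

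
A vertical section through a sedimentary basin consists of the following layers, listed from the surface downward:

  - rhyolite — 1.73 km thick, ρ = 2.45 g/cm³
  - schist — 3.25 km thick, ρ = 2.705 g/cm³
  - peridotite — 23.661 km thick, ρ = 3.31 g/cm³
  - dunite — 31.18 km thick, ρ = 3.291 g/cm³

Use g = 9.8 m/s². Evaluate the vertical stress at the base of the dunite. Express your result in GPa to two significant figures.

1.9 GPa

rhyolite: 2450 kg/m³ × 9.8 m/s² × 1730 m = 4.154×10^7 Pa = 0.04154 GPa
schist: 2705 kg/m³ × 9.8 m/s² × 3250 m = 8.615×10^7 Pa = 0.08615 GPa
peridotite: 3310 kg/m³ × 9.8 m/s² × 23661 m = 7.675×10^8 Pa = 0.7675 GPa
dunite: 3291 kg/m³ × 9.8 m/s² × 31180 m = 1.006×10^9 Pa = 1.006 GPa
Total = 0.04154 + 0.08615 + 0.7675 + 1.006 = 1.9008 GPa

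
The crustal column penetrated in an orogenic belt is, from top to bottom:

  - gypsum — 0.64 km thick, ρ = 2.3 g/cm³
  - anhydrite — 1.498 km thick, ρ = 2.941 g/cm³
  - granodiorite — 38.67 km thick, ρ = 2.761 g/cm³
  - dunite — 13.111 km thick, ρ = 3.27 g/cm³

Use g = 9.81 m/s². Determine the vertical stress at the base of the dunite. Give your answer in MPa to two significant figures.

1500 MPa

gypsum: 2300 kg/m³ × 9.81 m/s² × 640 m = 1.444×10^7 Pa = 14.44 MPa
anhydrite: 2941 kg/m³ × 9.81 m/s² × 1498 m = 4.322×10^7 Pa = 43.22 MPa
granodiorite: 2761 kg/m³ × 9.81 m/s² × 38670 m = 1.047×10^9 Pa = 1047 MPa
dunite: 3270 kg/m³ × 9.81 m/s² × 13111 m = 4.206×10^8 Pa = 420.6 MPa
Total = 14.44 + 43.22 + 1047 + 420.6 = 1525.6 MPa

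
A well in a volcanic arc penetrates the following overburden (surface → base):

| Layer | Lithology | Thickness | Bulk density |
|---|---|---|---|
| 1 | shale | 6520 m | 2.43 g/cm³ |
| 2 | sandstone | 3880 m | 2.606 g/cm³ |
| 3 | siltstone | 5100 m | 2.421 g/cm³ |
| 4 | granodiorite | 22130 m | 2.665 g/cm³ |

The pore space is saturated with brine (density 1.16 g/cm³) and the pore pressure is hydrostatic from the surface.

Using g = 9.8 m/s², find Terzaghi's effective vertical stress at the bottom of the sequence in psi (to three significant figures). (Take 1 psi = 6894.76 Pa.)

Overburden (lithostatic) stress σ_v:
shale: 2430 kg/m³ × 9.8 m/s² × 6520 m = 1.553×10^8 Pa = 155.3 MPa
sandstone: 2606 kg/m³ × 9.8 m/s² × 3880 m = 9.909×10^7 Pa = 99.09 MPa
siltstone: 2421 kg/m³ × 9.8 m/s² × 5100 m = 1.210×10^8 Pa = 121.0 MPa
granodiorite: 2665 kg/m³ × 9.8 m/s² × 22130 m = 5.780×10^8 Pa = 578.0 MPa
Total = 155.3 + 99.09 + 121.0 + 578.0 = 953.33 MPa
Pore pressure P_p = 1160 kg/m³ × 9.8 m/s² × 37630 m = 4.278×10^8 Pa = 427.8 MPa
Effective stress σ' = σ_v − P_p = 953.3 − 427.8 = 525.55 MPa = 76225 psi

76200 psi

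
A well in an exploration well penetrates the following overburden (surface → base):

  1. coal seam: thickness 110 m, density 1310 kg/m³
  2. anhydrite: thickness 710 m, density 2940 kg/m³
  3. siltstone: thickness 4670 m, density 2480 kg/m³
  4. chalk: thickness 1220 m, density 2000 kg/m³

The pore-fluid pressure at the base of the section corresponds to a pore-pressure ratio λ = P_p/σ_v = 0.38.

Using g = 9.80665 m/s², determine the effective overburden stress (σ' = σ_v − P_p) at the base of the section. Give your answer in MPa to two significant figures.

Overburden (lithostatic) stress σ_v:
coal seam: 1310 kg/m³ × 9.80665 m/s² × 110 m = 1.413×10^6 Pa = 1.413 MPa
anhydrite: 2940 kg/m³ × 9.80665 m/s² × 710 m = 2.047×10^7 Pa = 20.47 MPa
siltstone: 2480 kg/m³ × 9.80665 m/s² × 4670 m = 1.136×10^8 Pa = 113.6 MPa
chalk: 2000 kg/m³ × 9.80665 m/s² × 1220 m = 2.393×10^7 Pa = 23.93 MPa
Total = 1.413 + 20.47 + 113.6 + 23.93 = 159.39 MPa
Pore pressure P_p = λ·σ_v = 0.38 × 159.4 MPa = 60.57 MPa
Effective stress σ' = σ_v − P_p = 159.4 − 60.57 = 98.821 MPa

99 MPa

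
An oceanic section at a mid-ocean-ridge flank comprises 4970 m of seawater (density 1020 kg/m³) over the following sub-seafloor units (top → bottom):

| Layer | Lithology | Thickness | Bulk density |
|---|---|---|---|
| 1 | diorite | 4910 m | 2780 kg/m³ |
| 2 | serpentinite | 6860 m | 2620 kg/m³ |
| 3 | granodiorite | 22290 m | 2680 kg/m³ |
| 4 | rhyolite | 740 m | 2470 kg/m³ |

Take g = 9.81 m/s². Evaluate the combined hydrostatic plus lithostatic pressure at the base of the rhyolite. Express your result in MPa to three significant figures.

964 MPa

seawater: 1020 kg/m³ × 9.81 m/s² × 4970 m = 4.973×10^7 Pa = 49.73 MPa
diorite: 2780 kg/m³ × 9.81 m/s² × 4910 m = 1.339×10^8 Pa = 133.9 MPa
serpentinite: 2620 kg/m³ × 9.81 m/s² × 6860 m = 1.763×10^8 Pa = 176.3 MPa
granodiorite: 2680 kg/m³ × 9.81 m/s² × 22290 m = 5.860×10^8 Pa = 586.0 MPa
rhyolite: 2470 kg/m³ × 9.81 m/s² × 740 m = 1.793×10^7 Pa = 17.93 MPa
Total = 49.73 + 133.9 + 176.3 + 586.0 + 17.93 = 963.91 MPa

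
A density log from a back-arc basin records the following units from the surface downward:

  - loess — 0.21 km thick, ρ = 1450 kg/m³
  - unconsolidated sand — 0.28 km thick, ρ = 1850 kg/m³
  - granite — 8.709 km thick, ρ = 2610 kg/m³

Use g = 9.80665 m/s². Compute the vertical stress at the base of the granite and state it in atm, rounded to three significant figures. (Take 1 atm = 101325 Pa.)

loess: 1450 kg/m³ × 9.80665 m/s² × 210 m = 2.986×10^6 Pa = 29.47 atm
unconsolidated sand: 1850 kg/m³ × 9.80665 m/s² × 280 m = 5.080×10^6 Pa = 50.13 atm
granite: 2610 kg/m³ × 9.80665 m/s² × 8709 m = 2.229×10^8 Pa = 2200 atm
Total = 29.47 + 50.13 + 2200 = 2279.6 atm

2280 atm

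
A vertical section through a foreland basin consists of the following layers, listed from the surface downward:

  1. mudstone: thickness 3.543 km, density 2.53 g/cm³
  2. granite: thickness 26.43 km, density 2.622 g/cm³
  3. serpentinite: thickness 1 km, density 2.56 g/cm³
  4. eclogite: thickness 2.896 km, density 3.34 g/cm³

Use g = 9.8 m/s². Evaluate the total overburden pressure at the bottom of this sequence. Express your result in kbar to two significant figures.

8.9 kbar

mudstone: 2530 kg/m³ × 9.8 m/s² × 3543 m = 8.785×10^7 Pa = 0.8785 kbar
granite: 2622 kg/m³ × 9.8 m/s² × 26430 m = 6.791×10^8 Pa = 6.791 kbar
serpentinite: 2560 kg/m³ × 9.8 m/s² × 1000 m = 2.509×10^7 Pa = 0.2509 kbar
eclogite: 3340 kg/m³ × 9.8 m/s² × 2896 m = 9.479×10^7 Pa = 0.9479 kbar
Total = 0.8785 + 6.791 + 0.2509 + 0.9479 = 8.8686 kbar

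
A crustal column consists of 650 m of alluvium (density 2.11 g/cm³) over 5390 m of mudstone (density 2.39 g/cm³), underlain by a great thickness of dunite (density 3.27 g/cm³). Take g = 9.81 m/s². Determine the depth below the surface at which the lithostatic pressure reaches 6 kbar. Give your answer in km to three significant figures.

Pressure at base of upper layers: 2110×9.81×650 + 2390×9.81×5390 = 1.398×10^8 Pa = 1.398 kbar
Remaining pressure to be supplied by dunite: 6.000×10^8 − 1.398×10^8 = 4.602×10^8 Pa
Additional depth in dunite = 4.602×10^8 Pa / (3270 kg/m³ × 9.81 m/s²) = 14345 m
Total depth = 6040 m + 14345 m = 20385 m
= 20.385 km

20.4 km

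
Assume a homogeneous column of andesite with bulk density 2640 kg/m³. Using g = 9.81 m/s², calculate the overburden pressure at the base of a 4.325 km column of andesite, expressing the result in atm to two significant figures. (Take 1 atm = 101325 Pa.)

andesite: 2640 kg/m³ × 9.81 m/s² × 4325 m = 1.120×10^8 Pa = 1105 atm

1100 atm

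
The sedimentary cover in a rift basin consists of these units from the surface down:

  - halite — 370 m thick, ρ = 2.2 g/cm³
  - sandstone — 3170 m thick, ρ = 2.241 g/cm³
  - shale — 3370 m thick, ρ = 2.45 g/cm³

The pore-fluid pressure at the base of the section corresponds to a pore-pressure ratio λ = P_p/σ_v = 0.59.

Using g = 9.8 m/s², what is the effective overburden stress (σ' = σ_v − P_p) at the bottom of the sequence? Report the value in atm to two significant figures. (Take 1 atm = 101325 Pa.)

640 atm

Overburden (lithostatic) stress σ_v:
halite: 2200 kg/m³ × 9.8 m/s² × 370 m = 7.977×10^6 Pa = 7.977 MPa
sandstone: 2241 kg/m³ × 9.8 m/s² × 3170 m = 6.962×10^7 Pa = 69.62 MPa
shale: 2450 kg/m³ × 9.8 m/s² × 3370 m = 8.091×10^7 Pa = 80.91 MPa
Total = 7.977 + 69.62 + 80.91 = 158.51 MPa
Pore pressure P_p = λ·σ_v = 0.59 × 158.5 MPa = 93.52 MPa
Effective stress σ' = σ_v − P_p = 158.5 − 93.52 = 64.989 MPa = 641.39 atm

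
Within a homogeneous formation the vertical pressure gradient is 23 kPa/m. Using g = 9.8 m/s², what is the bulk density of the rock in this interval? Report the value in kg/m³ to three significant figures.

ρ = (dP/dz)/g = 23 kPa/m / 9.8 m/s² = 23000 Pa/m / 9.8 m/s² = 2346.9 kg/m³

2350 kg/m³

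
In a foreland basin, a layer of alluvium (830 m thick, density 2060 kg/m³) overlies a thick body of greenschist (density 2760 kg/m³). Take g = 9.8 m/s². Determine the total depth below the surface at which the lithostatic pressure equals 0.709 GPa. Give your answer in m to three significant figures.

26400 m

Pressure at base of upper layers: 2060×9.8×830 = 1.676×10^7 Pa = 0.01676 GPa
Remaining pressure to be supplied by greenschist: 7.090×10^8 − 1.676×10^7 = 6.922×10^8 Pa
Additional depth in greenschist = 6.922×10^8 Pa / (2760 kg/m³ × 9.8 m/s²) = 25593 m
Total depth = 830 m + 25593 m = 26423 m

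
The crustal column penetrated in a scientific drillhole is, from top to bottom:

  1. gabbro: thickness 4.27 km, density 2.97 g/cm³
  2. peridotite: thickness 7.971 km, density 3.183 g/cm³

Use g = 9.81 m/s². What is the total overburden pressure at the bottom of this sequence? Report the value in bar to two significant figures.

gabbro: 2970 kg/m³ × 9.81 m/s² × 4270 m = 1.244×10^8 Pa = 1244 bar
peridotite: 3183 kg/m³ × 9.81 m/s² × 7971 m = 2.489×10^8 Pa = 2489 bar
Total = 1244 + 2489 = 3733.1 bar

3700 bar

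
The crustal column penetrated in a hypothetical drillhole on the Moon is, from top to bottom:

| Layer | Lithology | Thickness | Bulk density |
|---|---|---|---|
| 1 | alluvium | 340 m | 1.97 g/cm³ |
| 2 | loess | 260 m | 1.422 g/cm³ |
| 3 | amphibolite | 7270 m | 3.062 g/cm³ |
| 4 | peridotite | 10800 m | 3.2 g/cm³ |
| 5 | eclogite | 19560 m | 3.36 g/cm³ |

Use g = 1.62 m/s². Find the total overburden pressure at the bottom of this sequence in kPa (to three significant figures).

200000 kPa

alluvium: 1970 kg/m³ × 1.62 m/s² × 340 m = 1.085×10^6 Pa = 1085 kPa
loess: 1422 kg/m³ × 1.62 m/s² × 260 m = 5.989×10^5 Pa = 598.9 kPa
amphibolite: 3062 kg/m³ × 1.62 m/s² × 7270 m = 3.606×10^7 Pa = 36062 kPa
peridotite: 3200 kg/m³ × 1.62 m/s² × 10800 m = 5.599×10^7 Pa = 55987 kPa
eclogite: 3360 kg/m³ × 1.62 m/s² × 19560 m = 1.065×10^8 Pa = 1.065×10^5 kPa
Total = 1085 + 598.9 + 36062 + 55987 + 1.065×10^5 = 2.0020×10^5 kPa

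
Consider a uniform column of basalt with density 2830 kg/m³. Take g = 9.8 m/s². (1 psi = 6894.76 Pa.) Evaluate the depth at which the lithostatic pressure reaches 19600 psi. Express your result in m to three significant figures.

4870 m

h = P/(ρg) = 19600 psi / (2830 kg/m³ × 9.8 m/s²) = 1.351×10^8 Pa / 27734 Pa/m = 4872.6 m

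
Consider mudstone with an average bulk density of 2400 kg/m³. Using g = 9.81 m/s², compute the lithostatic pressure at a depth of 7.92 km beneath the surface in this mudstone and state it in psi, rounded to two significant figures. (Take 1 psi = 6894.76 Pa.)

mudstone: 2400 kg/m³ × 9.81 m/s² × 7920 m = 1.865×10^8 Pa = 27045 psi

27000 psi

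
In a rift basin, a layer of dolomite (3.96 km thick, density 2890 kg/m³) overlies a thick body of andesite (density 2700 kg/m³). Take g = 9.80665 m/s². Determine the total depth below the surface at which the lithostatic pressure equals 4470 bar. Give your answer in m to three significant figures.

Pressure at base of upper layers: 2890×9.80665×3960 = 1.122×10^8 Pa = 1122 bar
Remaining pressure to be supplied by andesite: 4.470×10^8 − 1.122×10^8 = 3.348×10^8 Pa
Additional depth in andesite = 3.348×10^8 Pa / (2700 kg/m³ × 9.80665 m/s²) = 12643 m
Total depth = 3960 m + 12643 m = 16603 m

16600 m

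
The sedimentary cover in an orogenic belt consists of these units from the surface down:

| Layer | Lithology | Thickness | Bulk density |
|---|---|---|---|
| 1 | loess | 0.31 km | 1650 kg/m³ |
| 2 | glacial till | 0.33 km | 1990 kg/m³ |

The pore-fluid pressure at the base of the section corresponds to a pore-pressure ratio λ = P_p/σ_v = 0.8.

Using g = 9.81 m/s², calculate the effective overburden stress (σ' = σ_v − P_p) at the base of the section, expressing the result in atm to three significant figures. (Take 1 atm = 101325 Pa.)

Overburden (lithostatic) stress σ_v:
loess: 1650 kg/m³ × 9.81 m/s² × 310 m = 5.018×10^6 Pa = 5.018 MPa
glacial till: 1990 kg/m³ × 9.81 m/s² × 330 m = 6.442×10^6 Pa = 6.442 MPa
Total = 5.018 + 6.442 = 11.460 MPa
Pore pressure P_p = λ·σ_v = 0.8 × 11.46 MPa = 9.168 MPa
Effective stress σ' = σ_v − P_p = 11.46 − 9.168 = 2.2920 MPa = 22.620 atm

22.6 atm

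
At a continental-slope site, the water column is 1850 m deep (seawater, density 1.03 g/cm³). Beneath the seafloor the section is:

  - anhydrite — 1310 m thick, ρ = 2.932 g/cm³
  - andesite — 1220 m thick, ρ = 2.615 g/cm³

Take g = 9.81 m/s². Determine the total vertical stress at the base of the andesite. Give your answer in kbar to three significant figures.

0.877 kbar

seawater: 1030 kg/m³ × 9.81 m/s² × 1850 m = 1.869×10^7 Pa = 0.1869 kbar
anhydrite: 2932 kg/m³ × 9.81 m/s² × 1310 m = 3.768×10^7 Pa = 0.3768 kbar
andesite: 2615 kg/m³ × 9.81 m/s² × 1220 m = 3.130×10^7 Pa = 0.3130 kbar
Total = 0.1869 + 0.3768 + 0.3130 = 0.87669 kbar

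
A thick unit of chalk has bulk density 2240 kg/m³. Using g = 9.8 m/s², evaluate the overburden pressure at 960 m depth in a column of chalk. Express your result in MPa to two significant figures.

21 MPa

chalk: 2240 kg/m³ × 9.8 m/s² × 960 m = 2.107×10^7 Pa = 21.07 MPa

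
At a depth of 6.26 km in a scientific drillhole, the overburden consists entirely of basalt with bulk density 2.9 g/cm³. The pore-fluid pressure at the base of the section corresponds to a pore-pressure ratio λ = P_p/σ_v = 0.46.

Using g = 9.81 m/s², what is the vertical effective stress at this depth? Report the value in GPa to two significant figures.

0.096 GPa

Overburden (lithostatic) stress σ_v:
basalt: 2900 kg/m³ × 9.81 m/s² × 6260 m = 1.781×10^8 Pa = 178.1 MPa
Pore pressure P_p = λ·σ_v = 0.46 × 178.1 MPa = 81.92 MPa
Effective stress σ' = σ_v − P_p = 178.1 − 81.92 = 96.169 MPa = 0.096169 GPa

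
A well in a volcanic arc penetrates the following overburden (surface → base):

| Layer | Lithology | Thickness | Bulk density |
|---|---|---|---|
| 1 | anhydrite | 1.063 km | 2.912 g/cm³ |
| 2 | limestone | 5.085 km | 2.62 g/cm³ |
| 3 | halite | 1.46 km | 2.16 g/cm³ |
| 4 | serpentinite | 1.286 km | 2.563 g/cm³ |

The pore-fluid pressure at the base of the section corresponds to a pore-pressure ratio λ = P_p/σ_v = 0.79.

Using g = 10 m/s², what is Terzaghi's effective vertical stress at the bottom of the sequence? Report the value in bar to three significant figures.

Overburden (lithostatic) stress σ_v:
anhydrite: 2912 kg/m³ × 10 m/s² × 1063 m = 3.095×10^7 Pa = 30.95 MPa
limestone: 2620 kg/m³ × 10 m/s² × 5085 m = 1.332×10^8 Pa = 133.2 MPa
halite: 2160 kg/m³ × 10 m/s² × 1460 m = 3.154×10^7 Pa = 31.54 MPa
serpentinite: 2563 kg/m³ × 10 m/s² × 1286 m = 3.296×10^7 Pa = 32.96 MPa
Total = 30.95 + 133.2 + 31.54 + 32.96 = 228.68 MPa
Pore pressure P_p = λ·σ_v = 0.79 × 228.7 MPa = 180.7 MPa
Effective stress σ' = σ_v − P_p = 228.7 − 180.7 = 48.022 MPa = 480.22 bar

480 bar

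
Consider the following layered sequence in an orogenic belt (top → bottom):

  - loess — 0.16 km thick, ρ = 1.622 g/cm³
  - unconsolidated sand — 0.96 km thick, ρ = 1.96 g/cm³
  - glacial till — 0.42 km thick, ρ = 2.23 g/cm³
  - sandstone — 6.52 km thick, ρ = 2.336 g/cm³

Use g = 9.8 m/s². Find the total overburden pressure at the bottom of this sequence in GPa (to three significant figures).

loess: 1622 kg/m³ × 9.8 m/s² × 160 m = 2.543×10^6 Pa = 2.543×10^-3 GPa
unconsolidated sand: 1960 kg/m³ × 9.8 m/s² × 960 m = 1.844×10^7 Pa = 0.01844 GPa
glacial till: 2230 kg/m³ × 9.8 m/s² × 420 m = 9.179×10^6 Pa = 9.179×10^-3 GPa
sandstone: 2336 kg/m³ × 9.8 m/s² × 6520 m = 1.493×10^8 Pa = 0.1493 GPa
Total = 2.543×10^-3 + 0.01844 + 9.179×10^-3 + 0.1493 = 0.17942 GPa

0.179 GPa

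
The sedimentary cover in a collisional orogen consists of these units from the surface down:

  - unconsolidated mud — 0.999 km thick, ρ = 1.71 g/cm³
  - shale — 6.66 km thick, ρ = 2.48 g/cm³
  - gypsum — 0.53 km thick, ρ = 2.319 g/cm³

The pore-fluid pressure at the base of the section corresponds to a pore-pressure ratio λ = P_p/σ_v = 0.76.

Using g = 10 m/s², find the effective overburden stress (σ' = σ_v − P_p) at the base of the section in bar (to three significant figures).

Overburden (lithostatic) stress σ_v:
unconsolidated mud: 1710 kg/m³ × 10 m/s² × 999 m = 1.708×10^7 Pa = 17.08 MPa
shale: 2480 kg/m³ × 10 m/s² × 6660 m = 1.652×10^8 Pa = 165.2 MPa
gypsum: 2319 kg/m³ × 10 m/s² × 530 m = 1.229×10^7 Pa = 12.29 MPa
Total = 17.08 + 165.2 + 12.29 = 194.54 MPa
Pore pressure P_p = λ·σ_v = 0.76 × 194.5 MPa = 147.9 MPa
Effective stress σ' = σ_v − P_p = 194.5 − 147.9 = 46.690 MPa = 466.90 bar

467 bar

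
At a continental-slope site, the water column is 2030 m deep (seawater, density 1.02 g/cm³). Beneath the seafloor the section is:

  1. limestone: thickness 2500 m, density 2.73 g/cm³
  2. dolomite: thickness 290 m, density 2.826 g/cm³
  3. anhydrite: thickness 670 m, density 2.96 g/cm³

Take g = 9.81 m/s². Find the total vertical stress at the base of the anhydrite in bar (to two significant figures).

1100 bar

seawater: 1020 kg/m³ × 9.81 m/s² × 2030 m = 2.031×10^7 Pa = 203.1 bar
limestone: 2730 kg/m³ × 9.81 m/s² × 2500 m = 6.695×10^7 Pa = 669.5 bar
dolomite: 2826 kg/m³ × 9.81 m/s² × 290 m = 8.040×10^6 Pa = 80.40 bar
anhydrite: 2960 kg/m³ × 9.81 m/s² × 670 m = 1.946×10^7 Pa = 194.6 bar
Total = 203.1 + 669.5 + 80.40 + 194.6 = 1147.6 bar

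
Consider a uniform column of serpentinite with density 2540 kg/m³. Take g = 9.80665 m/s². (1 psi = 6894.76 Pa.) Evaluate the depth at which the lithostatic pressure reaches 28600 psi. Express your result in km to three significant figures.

h = P/(ρg) = 28600 psi / (2540 kg/m³ × 9.80665 m/s²) = 1.972×10^8 Pa / 24909 Pa/m = 7916.5 m
= 7.9165 km

7.92 km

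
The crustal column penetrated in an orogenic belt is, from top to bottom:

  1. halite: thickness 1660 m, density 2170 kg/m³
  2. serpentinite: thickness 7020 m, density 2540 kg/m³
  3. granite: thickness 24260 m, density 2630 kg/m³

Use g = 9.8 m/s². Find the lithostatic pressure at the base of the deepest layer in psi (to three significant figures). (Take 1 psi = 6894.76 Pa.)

halite: 2170 kg/m³ × 9.8 m/s² × 1660 m = 3.530×10^7 Pa = 5120 psi
serpentinite: 2540 kg/m³ × 9.8 m/s² × 7020 m = 1.747×10^8 Pa = 25344 psi
granite: 2630 kg/m³ × 9.8 m/s² × 24260 m = 6.253×10^8 Pa = 90689 psi
Total = 5120 + 25344 + 90689 = 1.2115×10^5 psi

121000 psi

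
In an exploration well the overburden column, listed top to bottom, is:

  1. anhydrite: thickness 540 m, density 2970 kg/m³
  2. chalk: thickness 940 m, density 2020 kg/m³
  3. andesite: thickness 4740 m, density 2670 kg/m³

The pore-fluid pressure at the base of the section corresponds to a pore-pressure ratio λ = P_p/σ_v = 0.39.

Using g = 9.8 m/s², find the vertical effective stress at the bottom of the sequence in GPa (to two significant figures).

Overburden (lithostatic) stress σ_v:
anhydrite: 2970 kg/m³ × 9.8 m/s² × 540 m = 1.572×10^7 Pa = 15.72 MPa
chalk: 2020 kg/m³ × 9.8 m/s² × 940 m = 1.861×10^7 Pa = 18.61 MPa
andesite: 2670 kg/m³ × 9.8 m/s² × 4740 m = 1.240×10^8 Pa = 124.0 MPa
Total = 15.72 + 18.61 + 124.0 = 158.35 MPa
Pore pressure P_p = λ·σ_v = 0.39 × 158.4 MPa = 61.76 MPa
Effective stress σ' = σ_v − P_p = 158.4 − 61.76 = 96.595 MPa = 0.096595 GPa

0.097 GPa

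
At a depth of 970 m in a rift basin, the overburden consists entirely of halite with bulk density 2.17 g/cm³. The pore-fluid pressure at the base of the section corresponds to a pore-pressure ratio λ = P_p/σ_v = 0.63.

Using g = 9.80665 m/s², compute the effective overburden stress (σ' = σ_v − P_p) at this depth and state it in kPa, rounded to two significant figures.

Overburden (lithostatic) stress σ_v:
halite: 2170 kg/m³ × 9.80665 m/s² × 970 m = 2.064×10^7 Pa = 20.64 MPa
Pore pressure P_p = λ·σ_v = 0.63 × 20.64 MPa = 13.00 MPa
Effective stress σ' = σ_v − P_p = 20.64 − 13.00 = 7.6375 MPa = 7637.5 kPa

7600 kPa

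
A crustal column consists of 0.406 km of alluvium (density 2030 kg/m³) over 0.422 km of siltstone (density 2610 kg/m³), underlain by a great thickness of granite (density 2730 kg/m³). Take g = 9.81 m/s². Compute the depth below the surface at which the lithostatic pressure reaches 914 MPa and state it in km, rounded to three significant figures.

Pressure at base of upper layers: 2030×9.81×406 + 2610×9.81×422 = 1.889×10^7 Pa = 18.89 MPa
Remaining pressure to be supplied by granite: 9.140×10^8 − 1.889×10^7 = 8.951×10^8 Pa
Additional depth in granite = 8.951×10^8 Pa / (2730 kg/m³ × 9.81 m/s²) = 33423 m
Total depth = 828 m + 33423 m = 34251 m
= 34.251 km

34.3 km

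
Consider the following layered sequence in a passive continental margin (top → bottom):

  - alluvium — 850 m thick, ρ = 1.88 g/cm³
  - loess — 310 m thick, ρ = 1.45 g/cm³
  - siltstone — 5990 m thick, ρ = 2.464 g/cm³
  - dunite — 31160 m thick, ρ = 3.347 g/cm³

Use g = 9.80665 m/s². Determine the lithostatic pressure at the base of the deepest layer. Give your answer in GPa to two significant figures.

alluvium: 1880 kg/m³ × 9.80665 m/s² × 850 m = 1.567×10^7 Pa = 0.01567 GPa
loess: 1450 kg/m³ × 9.80665 m/s² × 310 m = 4.408×10^6 Pa = 4.408×10^-3 GPa
siltstone: 2464 kg/m³ × 9.80665 m/s² × 5990 m = 1.447×10^8 Pa = 0.1447 GPa
dunite: 3347 kg/m³ × 9.80665 m/s² × 31160 m = 1.023×10^9 Pa = 1.023 GPa
Total = 0.01567 + 4.408×10^-3 + 0.1447 + 1.023 = 1.1876 GPa

1.2 GPa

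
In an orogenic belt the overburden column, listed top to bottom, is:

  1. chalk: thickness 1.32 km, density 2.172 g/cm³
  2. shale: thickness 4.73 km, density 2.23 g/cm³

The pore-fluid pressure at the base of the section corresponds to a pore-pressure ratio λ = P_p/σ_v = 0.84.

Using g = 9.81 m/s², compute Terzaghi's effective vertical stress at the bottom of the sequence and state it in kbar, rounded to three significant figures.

Overburden (lithostatic) stress σ_v:
chalk: 2172 kg/m³ × 9.81 m/s² × 1320 m = 2.813×10^7 Pa = 28.13 MPa
shale: 2230 kg/m³ × 9.81 m/s² × 4730 m = 1.035×10^8 Pa = 103.5 MPa
Total = 28.13 + 103.5 = 131.60 MPa
Pore pressure P_p = λ·σ_v = 0.84 × 131.6 MPa = 110.5 MPa
Effective stress σ' = σ_v − P_p = 131.6 − 110.5 = 21.056 MPa = 0.21056 kbar

0.211 kbar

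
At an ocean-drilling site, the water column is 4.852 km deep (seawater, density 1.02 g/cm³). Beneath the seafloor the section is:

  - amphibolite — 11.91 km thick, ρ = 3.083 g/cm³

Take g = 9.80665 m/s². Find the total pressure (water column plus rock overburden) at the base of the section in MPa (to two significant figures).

410 MPa

seawater: 1020 kg/m³ × 9.80665 m/s² × 4852 m = 4.853×10^7 Pa = 48.53 MPa
amphibolite: 3083 kg/m³ × 9.80665 m/s² × 11910 m = 3.601×10^8 Pa = 360.1 MPa
Total = 48.53 + 360.1 = 408.62 MPa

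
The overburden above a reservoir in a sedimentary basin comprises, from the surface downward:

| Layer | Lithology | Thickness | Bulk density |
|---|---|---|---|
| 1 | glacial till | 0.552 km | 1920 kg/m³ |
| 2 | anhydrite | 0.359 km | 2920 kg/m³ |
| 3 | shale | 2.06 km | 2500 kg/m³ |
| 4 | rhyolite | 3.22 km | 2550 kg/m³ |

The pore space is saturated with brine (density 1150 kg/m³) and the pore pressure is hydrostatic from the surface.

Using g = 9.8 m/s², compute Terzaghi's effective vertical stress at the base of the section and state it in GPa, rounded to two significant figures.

Overburden (lithostatic) stress σ_v:
glacial till: 1920 kg/m³ × 9.8 m/s² × 552 m = 1.039×10^7 Pa = 10.39 MPa
anhydrite: 2920 kg/m³ × 9.8 m/s² × 359 m = 1.027×10^7 Pa = 10.27 MPa
shale: 2500 kg/m³ × 9.8 m/s² × 2060 m = 5.047×10^7 Pa = 50.47 MPa
rhyolite: 2550 kg/m³ × 9.8 m/s² × 3220 m = 8.047×10^7 Pa = 80.47 MPa
Total = 10.39 + 10.27 + 50.47 + 80.47 = 151.60 MPa
Pore pressure P_p = 1150 kg/m³ × 9.8 m/s² × 6191 m = 6.977×10^7 Pa = 69.77 MPa
Effective stress σ' = σ_v − P_p = 151.6 − 69.77 = 81.825 MPa = 0.081825 GPa

0.082 GPa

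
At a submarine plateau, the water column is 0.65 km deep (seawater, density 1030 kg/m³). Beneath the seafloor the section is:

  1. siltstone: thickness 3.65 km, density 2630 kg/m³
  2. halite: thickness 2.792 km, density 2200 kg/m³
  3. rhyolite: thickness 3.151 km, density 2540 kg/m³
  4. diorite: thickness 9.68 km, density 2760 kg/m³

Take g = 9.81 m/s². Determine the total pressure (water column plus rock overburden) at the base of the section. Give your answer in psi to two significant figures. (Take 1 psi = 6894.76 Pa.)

73000 psi

seawater: 1030 kg/m³ × 9.81 m/s² × 650 m = 6.568×10^6 Pa = 952.6 psi
siltstone: 2630 kg/m³ × 9.81 m/s² × 3650 m = 9.417×10^7 Pa = 13658 psi
halite: 2200 kg/m³ × 9.81 m/s² × 2792 m = 6.026×10^7 Pa = 8740 psi
rhyolite: 2540 kg/m³ × 9.81 m/s² × 3151 m = 7.851×10^7 Pa = 11388 psi
diorite: 2760 kg/m³ × 9.81 m/s² × 9680 m = 2.621×10^8 Pa = 38013 psi
Total = 952.6 + 13658 + 8740 + 11388 + 38013 = 72751 psi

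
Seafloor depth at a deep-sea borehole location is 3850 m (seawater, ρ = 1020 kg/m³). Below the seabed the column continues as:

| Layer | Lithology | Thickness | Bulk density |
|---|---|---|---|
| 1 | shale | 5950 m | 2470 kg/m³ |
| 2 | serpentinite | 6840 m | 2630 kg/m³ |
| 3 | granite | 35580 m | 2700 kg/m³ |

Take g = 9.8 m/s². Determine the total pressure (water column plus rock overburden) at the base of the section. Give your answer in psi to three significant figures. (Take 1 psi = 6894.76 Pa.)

seawater: 1020 kg/m³ × 9.8 m/s² × 3850 m = 3.848×10^7 Pa = 5582 psi
shale: 2470 kg/m³ × 9.8 m/s² × 5950 m = 1.440×10^8 Pa = 20889 psi
serpentinite: 2630 kg/m³ × 9.8 m/s² × 6840 m = 1.763×10^8 Pa = 25569 psi
granite: 2700 kg/m³ × 9.8 m/s² × 35580 m = 9.414×10^8 Pa = 1.365×10^5 psi
Total = 5582 + 20889 + 25569 + 1.365×10^5 = 1.8859×10^5 psi

189000 psi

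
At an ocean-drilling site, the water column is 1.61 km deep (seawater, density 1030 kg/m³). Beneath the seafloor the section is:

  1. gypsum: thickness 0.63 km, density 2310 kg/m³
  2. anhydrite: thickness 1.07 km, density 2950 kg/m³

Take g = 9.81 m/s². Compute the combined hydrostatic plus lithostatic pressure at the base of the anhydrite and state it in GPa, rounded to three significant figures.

seawater: 1030 kg/m³ × 9.81 m/s² × 1610 m = 1.627×10^7 Pa = 0.01627 GPa
gypsum: 2310 kg/m³ × 9.81 m/s² × 630 m = 1.428×10^7 Pa = 0.01428 GPa
anhydrite: 2950 kg/m³ × 9.81 m/s² × 1070 m = 3.097×10^7 Pa = 0.03097 GPa
Total = 0.01627 + 0.01428 + 0.03097 = 0.061510 GPa

0.0615 GPa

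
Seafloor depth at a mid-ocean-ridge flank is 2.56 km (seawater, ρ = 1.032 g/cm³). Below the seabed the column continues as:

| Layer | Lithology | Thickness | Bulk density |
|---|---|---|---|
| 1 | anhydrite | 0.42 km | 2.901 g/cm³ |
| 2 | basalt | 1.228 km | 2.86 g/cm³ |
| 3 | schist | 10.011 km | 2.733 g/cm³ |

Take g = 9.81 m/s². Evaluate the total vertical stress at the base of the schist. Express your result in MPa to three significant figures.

seawater: 1032 kg/m³ × 9.81 m/s² × 2560 m = 2.592×10^7 Pa = 25.92 MPa
anhydrite: 2901 kg/m³ × 9.81 m/s² × 420 m = 1.195×10^7 Pa = 11.95 MPa
basalt: 2860 kg/m³ × 9.81 m/s² × 1228 m = 3.445×10^7 Pa = 34.45 MPa
schist: 2733 kg/m³ × 9.81 m/s² × 10011 m = 2.684×10^8 Pa = 268.4 MPa
Total = 25.92 + 11.95 + 34.45 + 268.4 = 340.73 MPa

341 MPa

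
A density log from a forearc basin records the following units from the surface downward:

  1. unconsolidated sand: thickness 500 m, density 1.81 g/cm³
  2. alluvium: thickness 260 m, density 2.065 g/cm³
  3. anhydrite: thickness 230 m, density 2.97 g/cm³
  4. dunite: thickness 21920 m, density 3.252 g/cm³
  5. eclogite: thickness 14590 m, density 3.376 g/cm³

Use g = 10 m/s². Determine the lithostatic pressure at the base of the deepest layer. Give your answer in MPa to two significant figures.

1200 MPa

unconsolidated sand: 1810 kg/m³ × 10 m/s² × 500 m = 9.050×10^6 Pa = 9.050 MPa
alluvium: 2065 kg/m³ × 10 m/s² × 260 m = 5.369×10^6 Pa = 5.369 MPa
anhydrite: 2970 kg/m³ × 10 m/s² × 230 m = 6.831×10^6 Pa = 6.831 MPa
dunite: 3252 kg/m³ × 10 m/s² × 21920 m = 7.128×10^8 Pa = 712.8 MPa
eclogite: 3376 kg/m³ × 10 m/s² × 14590 m = 4.926×10^8 Pa = 492.6 MPa
Total = 9.050 + 5.369 + 6.831 + 712.8 + 492.6 = 1226.6 MPa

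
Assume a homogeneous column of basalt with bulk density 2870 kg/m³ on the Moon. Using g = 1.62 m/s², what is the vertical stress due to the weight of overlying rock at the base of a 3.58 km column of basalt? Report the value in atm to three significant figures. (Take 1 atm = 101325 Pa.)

164 atm

basalt: 2870 kg/m³ × 1.62 m/s² × 3580 m = 1.664×10^7 Pa = 164.3 atm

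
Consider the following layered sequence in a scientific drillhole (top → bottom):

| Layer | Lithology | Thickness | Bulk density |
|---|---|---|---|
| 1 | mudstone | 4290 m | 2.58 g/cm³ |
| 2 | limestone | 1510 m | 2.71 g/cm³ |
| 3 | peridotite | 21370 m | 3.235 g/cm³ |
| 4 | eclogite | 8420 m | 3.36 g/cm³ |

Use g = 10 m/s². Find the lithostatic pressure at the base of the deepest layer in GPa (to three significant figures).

1.13 GPa

mudstone: 2580 kg/m³ × 10 m/s² × 4290 m = 1.107×10^8 Pa = 0.1107 GPa
limestone: 2710 kg/m³ × 10 m/s² × 1510 m = 4.092×10^7 Pa = 0.04092 GPa
peridotite: 3235 kg/m³ × 10 m/s² × 21370 m = 6.913×10^8 Pa = 0.6913 GPa
eclogite: 3360 kg/m³ × 10 m/s² × 8420 m = 2.829×10^8 Pa = 0.2829 GPa
Total = 0.1107 + 0.04092 + 0.6913 + 0.2829 = 1.1258 GPa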